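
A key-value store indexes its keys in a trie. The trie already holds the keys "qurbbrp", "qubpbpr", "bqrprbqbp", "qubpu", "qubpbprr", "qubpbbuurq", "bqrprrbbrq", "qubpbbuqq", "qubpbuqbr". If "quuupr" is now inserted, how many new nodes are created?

"qu" is already a path in the trie; the remaining "uupr" must be added.
Each of the 4 remaining characters creates one node.

4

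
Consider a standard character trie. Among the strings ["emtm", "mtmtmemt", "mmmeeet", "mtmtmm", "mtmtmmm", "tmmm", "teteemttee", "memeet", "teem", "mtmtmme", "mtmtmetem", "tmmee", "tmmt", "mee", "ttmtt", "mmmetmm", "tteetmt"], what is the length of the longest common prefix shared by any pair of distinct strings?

Look for the deepest trie node that still has at least two words in its subtree.
e.g. "mtmtmemt" and "mtmtmetem" share the prefix "mtmtme" of length 6; no pair shares a longer one.
Longest shared-prefix length: 6

6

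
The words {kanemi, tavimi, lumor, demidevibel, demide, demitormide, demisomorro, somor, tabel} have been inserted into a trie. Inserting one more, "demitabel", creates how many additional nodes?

4

The longest prefix of "demitabel" already in the trie is "demit" (length 5).
So 9 − 5 = 4 new nodes.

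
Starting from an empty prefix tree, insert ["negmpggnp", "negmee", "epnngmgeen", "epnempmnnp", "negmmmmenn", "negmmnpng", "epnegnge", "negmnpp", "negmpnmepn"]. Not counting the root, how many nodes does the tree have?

50

Insert word by word; a character creates a node only if that edge doesn't already exist:
  "negmpggnp" → 9 new (n, e, g, m, p, g, g, n, p)
  "negmee" → prefix "negm" already present; 2 new (e, e)
  "epnngmgeen" → 10 new (e, p, n, n, g, m, g, e, e, n)
  "epnempmnnp" → prefix "epn" already present; 7 new (e, m, p, m, n, n, p)
  "negmmmmenn" → prefix "negm" already present; 6 new (m, m, m, e, n, n)
  "negmmnpng" → prefix "negmm" already present; 4 new (n, p, n, g)
  "epnegnge" → prefix "epne" already present; 4 new (g, n, g, e)
  "negmnpp" → prefix "negm" already present; 3 new (n, p, p)
  "negmpnmepn" → prefix "negmp" already present; 5 new (n, m, e, p, n)
Total nodes = 9 + 2 + 10 + 7 + 6 + 4 + 4 + 3 + 5 = 50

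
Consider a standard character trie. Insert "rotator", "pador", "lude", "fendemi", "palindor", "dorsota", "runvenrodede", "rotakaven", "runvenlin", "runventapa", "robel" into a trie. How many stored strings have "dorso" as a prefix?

1

Filter for entries beginning with "dorso":
Words under "dorso": dorsota
Count: 1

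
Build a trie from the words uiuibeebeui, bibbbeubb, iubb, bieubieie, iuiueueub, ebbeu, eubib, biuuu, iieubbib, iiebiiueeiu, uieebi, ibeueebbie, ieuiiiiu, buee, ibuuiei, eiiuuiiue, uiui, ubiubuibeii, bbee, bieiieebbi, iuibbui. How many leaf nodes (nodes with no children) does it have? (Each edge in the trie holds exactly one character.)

Leaves are exactly the stored words that no other stored word extends.
Those words: "bbee", "bibbbeubb", "bieiieebbi", "bieubieie", "biuuu", "buee", "ebbeu", "eiiuuiiue", "eubib", "ibeueebbie", "ibuuiei", "ieuiiiiu", "iiebiiueeiu", "iieubbib", "iubb", "iuibbui", "iuiueueub", "ubiubuibeii", "uieebi", "uiuibeebeui"
Leaf count: 20

20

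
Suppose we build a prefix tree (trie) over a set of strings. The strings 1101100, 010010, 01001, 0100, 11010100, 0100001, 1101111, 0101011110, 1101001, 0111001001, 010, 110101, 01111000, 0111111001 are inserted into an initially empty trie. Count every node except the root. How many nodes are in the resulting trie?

48

Count nodes per top-level branch (shared prefixes stored once):
  '0'-branch (010, 0100, 0100001, 01001, 010010, 0101011110, 0111001001, 01111000, 0111111001): 33 nodes
  '1'-branch (1101001, 110101, 11010100, 1101100, 1101111): 15 nodes
Sum: 48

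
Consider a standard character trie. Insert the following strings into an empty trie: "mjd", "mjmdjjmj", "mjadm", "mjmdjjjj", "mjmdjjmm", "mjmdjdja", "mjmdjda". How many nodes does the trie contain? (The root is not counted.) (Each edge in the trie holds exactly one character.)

19

Count nodes per top-level branch (shared prefixes stored once):
  'm'-branch (mjadm, mjd, mjmdjda, mjmdjdja, mjmdjjjj, mjmdjjmj, mjmdjjmm): 19 nodes
Sum: 19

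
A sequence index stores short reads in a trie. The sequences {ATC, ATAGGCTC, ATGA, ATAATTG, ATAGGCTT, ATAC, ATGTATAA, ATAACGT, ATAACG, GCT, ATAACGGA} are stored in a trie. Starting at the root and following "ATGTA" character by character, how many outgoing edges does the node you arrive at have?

1

Follow the path "ATGTA" to its node, then look at its outgoing edges.
Characters that immediately follow "ATGTA" among the stored strings: {T}.
That node has 1 child edge.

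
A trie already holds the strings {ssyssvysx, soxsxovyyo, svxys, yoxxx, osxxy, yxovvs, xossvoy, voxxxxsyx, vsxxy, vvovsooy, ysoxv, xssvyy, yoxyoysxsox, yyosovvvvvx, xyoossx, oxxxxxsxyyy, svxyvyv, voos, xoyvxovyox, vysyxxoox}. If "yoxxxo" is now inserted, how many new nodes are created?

1

"yoxxx" is already a path in the trie; the remaining "o" must be added.
New nodes needed: |"yoxxxo"| − 5 = 6 − 5 = 1.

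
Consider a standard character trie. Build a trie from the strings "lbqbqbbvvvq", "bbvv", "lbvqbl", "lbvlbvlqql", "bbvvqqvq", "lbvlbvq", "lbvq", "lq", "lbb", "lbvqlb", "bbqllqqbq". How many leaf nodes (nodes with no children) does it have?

9

A leaf is a node with no children — equivalently, the end of a word that is not a proper prefix of any other stored word.
Those words: "bbqllqqbq", "bbvvqqvq", "lbb", "lbqbqbbvvvq", "lbvlbvlqql", "lbvlbvq", "lbvqbl", "lbvqlb", "lq"
Leaf count: 9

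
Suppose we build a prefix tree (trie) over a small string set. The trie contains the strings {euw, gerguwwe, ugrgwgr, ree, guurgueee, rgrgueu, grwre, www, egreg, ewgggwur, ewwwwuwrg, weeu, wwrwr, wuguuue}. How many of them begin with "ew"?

Walk to "ew"; the words in its subtree are exactly those with that prefix.
Matches: "ewgggwur", "ewwwwuwrg"
Count: 2

2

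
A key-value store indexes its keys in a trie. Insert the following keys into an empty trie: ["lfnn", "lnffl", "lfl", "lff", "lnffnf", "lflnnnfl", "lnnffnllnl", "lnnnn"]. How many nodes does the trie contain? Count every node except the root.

27

Trace insertions, counting only characters that open a new branch:
  "lfnn" → 4 new (l, f, n, n)
  "lnffl" → prefix "l" already present; 4 new (n, f, f, l)
  "lfl" → prefix "lf" already present; 1 new (l)
  "lff" → prefix "lf" already present; 1 new (f)
  "lnffnf" → prefix "lnff" already present; 2 new (n, f)
  "lflnnnfl" → prefix "lfl" already present; 5 new (n, n, n, f, l)
  "lnnffnllnl" → prefix "ln" already present; 8 new (n, f, f, n, l, l, n, l)
  "lnnnn" → prefix "lnn" already present; 2 new (n, n)
Total nodes = 4 + 4 + 1 + 1 + 2 + 5 + 8 + 2 = 27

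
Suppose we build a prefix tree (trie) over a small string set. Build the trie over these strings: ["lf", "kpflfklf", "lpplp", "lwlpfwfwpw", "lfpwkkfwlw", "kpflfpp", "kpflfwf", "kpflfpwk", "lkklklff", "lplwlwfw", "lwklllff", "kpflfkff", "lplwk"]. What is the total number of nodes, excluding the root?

Trace insertions, counting only characters that open a new branch:
  "lf" → 2 new (l, f)
  "kpflfklf" → 8 new (k, p, f, l, f, k, l, f)
  "lpplp" → prefix "l" already present; 4 new (p, p, l, p)
  "lwlpfwfwpw" → prefix "l" already present; 9 new (w, l, p, f, w, f, w, p, w)
  "lfpwkkfwlw" → prefix "lf" already present; 8 new (p, w, k, k, f, w, l, w)
  "kpflfpp" → prefix "kpflf" already present; 2 new (p, p)
  "kpflfwf" → prefix "kpflf" already present; 2 new (w, f)
  "kpflfpwk" → prefix "kpflfp" already present; 2 new (w, k)
  "lkklklff" → prefix "l" already present; 7 new (k, k, l, k, l, f, f)
  "lplwlwfw" → prefix "lp" already present; 6 new (l, w, l, w, f, w)
  "lwklllff" → prefix "lw" already present; 6 new (k, l, l, l, f, f)
  "kpflfkff" → prefix "kpflfk" already present; 2 new (f, f)
  "lplwk" → prefix "lplw" already present; 1 new (k)
Total nodes = 2 + 8 + 4 + 9 + 8 + 2 + 2 + 2 + 7 + 6 + 6 + 2 + 1 = 59

59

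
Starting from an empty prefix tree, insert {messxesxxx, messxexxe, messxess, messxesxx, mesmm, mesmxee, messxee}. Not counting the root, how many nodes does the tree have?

Count nodes per top-level branch (shared prefixes stored once):
  'm'-branch (mesmm, mesmxee, messxee, messxess, messxesxx, messxesxxx, messxexxe): 20 nodes
Sum: 20

20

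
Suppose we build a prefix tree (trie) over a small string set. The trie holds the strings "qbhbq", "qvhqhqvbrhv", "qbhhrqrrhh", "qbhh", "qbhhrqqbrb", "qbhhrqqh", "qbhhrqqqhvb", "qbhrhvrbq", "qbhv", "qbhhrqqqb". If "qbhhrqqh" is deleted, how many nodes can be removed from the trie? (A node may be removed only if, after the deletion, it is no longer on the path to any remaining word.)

After clearing the end-marker at "qbhhrqqh", prune upward until reaching a node still needed by another word.
The suffix "h" (1 node) is used only by "qbhhrqqh"; the node for "qbhhrqq" still has the child "b", so pruning stops there.
Nodes removed: 1

1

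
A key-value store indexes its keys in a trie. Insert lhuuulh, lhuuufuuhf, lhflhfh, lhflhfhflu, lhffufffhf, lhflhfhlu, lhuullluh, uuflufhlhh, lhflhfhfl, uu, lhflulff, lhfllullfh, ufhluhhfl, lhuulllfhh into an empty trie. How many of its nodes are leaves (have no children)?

11

Leaves are exactly the stored words that no other stored word extends.
Those words: "lhffufffhf", "lhflhfhflu", "lhflhfhlu", "lhfllullfh", "lhflulff", "lhuulllfhh", "lhuullluh", "lhuuufuuhf", "lhuuulh", "ufhluhhfl", "uuflufhlhh"
Leaf count: 11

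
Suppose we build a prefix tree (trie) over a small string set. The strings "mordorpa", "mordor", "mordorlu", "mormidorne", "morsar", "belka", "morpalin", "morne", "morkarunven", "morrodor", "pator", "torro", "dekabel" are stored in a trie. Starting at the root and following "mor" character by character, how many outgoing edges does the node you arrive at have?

7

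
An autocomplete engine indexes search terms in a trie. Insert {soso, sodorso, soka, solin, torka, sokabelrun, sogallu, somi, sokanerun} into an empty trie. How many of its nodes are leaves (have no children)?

A leaf is a node with no children — equivalently, the end of a word that is not a proper prefix of any other stored word.
Those words: "sodorso", "sogallu", "sokabelrun", "sokanerun", "solin", "somi", "soso", "torka"
Leaf count: 8

8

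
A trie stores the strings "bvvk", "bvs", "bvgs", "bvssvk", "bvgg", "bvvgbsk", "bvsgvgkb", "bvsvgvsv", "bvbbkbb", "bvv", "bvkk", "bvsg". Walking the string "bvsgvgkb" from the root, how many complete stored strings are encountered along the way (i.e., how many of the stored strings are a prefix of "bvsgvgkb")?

Traverse "bvsgvgkb" character by character; count nodes along the way that are marked as word ends.
Prefixes of the query that are stored words: "bvs", "bvsg", "bvsgvgkb"
Count: 3

3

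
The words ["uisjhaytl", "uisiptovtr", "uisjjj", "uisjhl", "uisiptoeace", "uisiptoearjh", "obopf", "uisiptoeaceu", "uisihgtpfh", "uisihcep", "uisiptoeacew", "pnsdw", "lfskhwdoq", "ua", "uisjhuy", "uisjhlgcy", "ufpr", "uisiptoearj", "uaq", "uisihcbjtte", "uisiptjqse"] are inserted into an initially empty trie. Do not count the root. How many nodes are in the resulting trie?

Trace insertions, counting only characters that open a new branch:
  "uisjhaytl" → 9 new (u, i, s, j, h, a, y, t, l)
  "uisiptovtr" → prefix "uis" already present; 7 new (i, p, t, o, v, t, r)
  "uisjjj" → prefix "uisj" already present; 2 new (j, j)
  "uisjhl" → prefix "uisjh" already present; 1 new (l)
  "uisiptoeace" → prefix "uisipto" already present; 4 new (e, a, c, e)
  "uisiptoearjh" → prefix "uisiptoea" already present; 3 new (r, j, h)
  "obopf" → 5 new (o, b, o, p, f)
  "uisiptoeaceu" → prefix "uisiptoeace" already present; 1 new (u)
  "uisihgtpfh" → prefix "uisi" already present; 6 new (h, g, t, p, f, h)
  "uisihcep" → prefix "uisih" already present; 3 new (c, e, p)
  "uisiptoeacew" → prefix "uisiptoeace" already present; 1 new (w)
  "pnsdw" → 5 new (p, n, s, d, w)
  "lfskhwdoq" → 9 new (l, f, s, k, h, w, d, o, q)
  "ua" → prefix "u" already present; 1 new (a)
  "uisjhuy" → prefix "uisjh" already present; 2 new (u, y)
  "uisjhlgcy" → prefix "uisjhl" already present; 3 new (g, c, y)
  "ufpr" → prefix "u" already present; 3 new (f, p, r)
  "uisiptoearj" → prefix "uisiptoearj" already present; 0 new (none)
  "uaq" → prefix "ua" already present; 1 new (q)
  "uisihcbjtte" → prefix "uisihc" already present; 5 new (b, j, t, t, e)
  "uisiptjqse" → prefix "uisipt" already present; 4 new (j, q, s, e)
Total nodes = 9 + 7 + 2 + 1 + 4 + 3 + 5 + 1 + 6 + 3 + 1 + 5 + 9 + 1 + 2 + 3 + 3 + 0 + 1 + 5 + 4 = 75

75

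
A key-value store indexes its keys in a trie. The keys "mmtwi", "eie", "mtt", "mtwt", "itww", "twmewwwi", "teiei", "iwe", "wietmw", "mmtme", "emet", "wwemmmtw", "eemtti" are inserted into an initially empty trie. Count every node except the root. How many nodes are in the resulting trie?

53

Count nodes per top-level branch (shared prefixes stored once):
  'e'-branch (eemtti, eie, emet): 11 nodes
  'i'-branch (itww, iwe): 6 nodes
  'm'-branch (mmtme, mmtwi, mtt, mtwt): 11 nodes
  't'-branch (teiei, twmewwwi): 12 nodes
  'w'-branch (wietmw, wwemmmtw): 13 nodes
Sum: 53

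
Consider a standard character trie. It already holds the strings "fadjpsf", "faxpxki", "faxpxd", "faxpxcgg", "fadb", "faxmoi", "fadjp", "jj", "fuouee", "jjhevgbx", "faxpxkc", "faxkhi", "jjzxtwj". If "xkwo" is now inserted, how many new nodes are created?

4

Nothing in the trie begins with "x"; the whole of "xkwo" is new.
4 − 0 = 4 new nodes.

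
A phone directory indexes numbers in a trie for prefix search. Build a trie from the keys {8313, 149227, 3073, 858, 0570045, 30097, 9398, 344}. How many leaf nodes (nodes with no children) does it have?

8

A leaf is a node with no children — equivalently, the end of a word that is not a proper prefix of any other stored word.
Those words: "0570045", "149227", "30097", "3073", "344", "8313", "858", "9398"
Leaf count: 8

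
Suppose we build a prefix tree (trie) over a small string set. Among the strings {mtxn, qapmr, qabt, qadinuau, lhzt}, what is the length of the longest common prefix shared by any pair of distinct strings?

Look for the deepest trie node that still has at least two words in its subtree.
e.g. "qabt" and "qadinuau" share the prefix "qa" of length 2; no pair shares a longer one.
Longest shared-prefix length: 2

2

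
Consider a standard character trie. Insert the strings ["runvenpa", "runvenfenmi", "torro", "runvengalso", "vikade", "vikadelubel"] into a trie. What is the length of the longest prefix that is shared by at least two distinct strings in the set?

6

The deepest shared node is where two words last agree before diverging.
e.g. "runvenfenmi" and "runvengalso" share the prefix "runven" of length 6; no pair shares a longer one.
Longest shared-prefix length: 6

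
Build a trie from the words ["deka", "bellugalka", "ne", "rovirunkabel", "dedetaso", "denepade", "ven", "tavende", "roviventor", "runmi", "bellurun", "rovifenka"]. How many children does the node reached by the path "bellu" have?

Walk "bellu" from the root, arriving at one node.
Characters that immediately follow "bellu" among the stored strings: {g, r}.
That node has 2 child edges.

2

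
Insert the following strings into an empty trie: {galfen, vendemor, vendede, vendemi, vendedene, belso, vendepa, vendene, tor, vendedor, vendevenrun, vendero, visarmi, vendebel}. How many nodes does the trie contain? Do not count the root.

50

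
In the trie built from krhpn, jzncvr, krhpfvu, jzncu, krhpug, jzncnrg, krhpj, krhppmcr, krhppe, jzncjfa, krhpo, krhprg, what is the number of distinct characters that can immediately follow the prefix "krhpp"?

2

The children of the "krhpp" node are the distinct next characters among strings starting with "krhpp".
Characters that immediately follow "krhpp" among the stored strings: {e, m}.
That node has 2 child edges.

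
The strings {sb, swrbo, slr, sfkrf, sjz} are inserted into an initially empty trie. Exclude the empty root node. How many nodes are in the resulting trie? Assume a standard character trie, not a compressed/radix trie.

14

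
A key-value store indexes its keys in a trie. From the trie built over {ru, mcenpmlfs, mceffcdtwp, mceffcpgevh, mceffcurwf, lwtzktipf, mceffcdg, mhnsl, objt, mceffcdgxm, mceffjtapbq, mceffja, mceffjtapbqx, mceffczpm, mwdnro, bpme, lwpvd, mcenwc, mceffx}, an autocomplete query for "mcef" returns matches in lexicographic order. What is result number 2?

Words with prefix "mcef", in lexicographic order: "mceffcdg", "mceffcdgxm", "mceffcdtwp", "mceffcpgevh", "mceffcurwf", "mceffczpm", "mceffja", "mceffjtapbq", "mceffjtapbqx", "mceffx"
Position 2: mceffcdgxm

mceffcdgxm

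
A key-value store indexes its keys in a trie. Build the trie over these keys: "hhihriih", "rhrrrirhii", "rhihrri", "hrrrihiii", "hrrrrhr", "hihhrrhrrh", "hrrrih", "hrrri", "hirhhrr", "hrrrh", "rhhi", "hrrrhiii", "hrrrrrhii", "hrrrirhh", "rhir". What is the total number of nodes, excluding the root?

Insert word by word; a character creates a node only if that edge doesn't already exist:
  "hhihriih" → 8 new (h, h, i, h, r, i, i, h)
  "rhrrrirhii" → 10 new (r, h, r, r, r, i, r, h, i, i)
  "rhihrri" → prefix "rh" already present; 5 new (i, h, r, r, i)
  "hrrrihiii" → prefix "h" already present; 8 new (r, r, r, i, h, i, i, i)
  "hrrrrhr" → prefix "hrrr" already present; 3 new (r, h, r)
  "hihhrrhrrh" → prefix "h" already present; 9 new (i, h, h, r, r, h, r, r, h)
  "hrrrih" → prefix "hrrrih" already present; 0 new (none)
  "hrrri" → prefix "hrrri" already present; 0 new (none)
  "hirhhrr" → prefix "hi" already present; 5 new (r, h, h, r, r)
  "hrrrh" → prefix "hrrr" already present; 1 new (h)
  "rhhi" → prefix "rh" already present; 2 new (h, i)
  "hrrrhiii" → prefix "hrrrh" already present; 3 new (i, i, i)
  "hrrrrrhii" → prefix "hrrrr" already present; 4 new (r, h, i, i)
  "hrrrirhh" → prefix "hrrri" already present; 3 new (r, h, h)
  "rhir" → prefix "rhi" already present; 1 new (r)
Total nodes = 8 + 10 + 5 + 8 + 3 + 9 + 0 + 0 + 5 + 1 + 2 + 3 + 4 + 3 + 1 = 62

62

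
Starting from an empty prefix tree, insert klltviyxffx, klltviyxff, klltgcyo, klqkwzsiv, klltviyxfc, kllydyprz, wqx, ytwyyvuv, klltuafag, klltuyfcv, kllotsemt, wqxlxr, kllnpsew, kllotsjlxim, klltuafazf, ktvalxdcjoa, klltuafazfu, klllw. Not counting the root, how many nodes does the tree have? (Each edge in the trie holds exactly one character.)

83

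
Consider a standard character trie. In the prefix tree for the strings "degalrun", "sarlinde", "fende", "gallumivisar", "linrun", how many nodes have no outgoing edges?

5

A leaf is a node with no children — equivalently, the end of a word that is not a proper prefix of any other stored word.
Those words: "degalrun", "fende", "gallumivisar", "linrun", "sarlinde"
Leaf count: 5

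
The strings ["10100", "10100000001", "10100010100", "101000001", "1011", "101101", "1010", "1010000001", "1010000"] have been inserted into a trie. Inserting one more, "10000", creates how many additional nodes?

"10" is already a path in the trie; the remaining "000" must be added.
Each of the 3 remaining characters creates one node.

3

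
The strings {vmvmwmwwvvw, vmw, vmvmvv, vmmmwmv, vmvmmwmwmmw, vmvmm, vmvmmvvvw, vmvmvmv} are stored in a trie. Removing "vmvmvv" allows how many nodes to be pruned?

After clearing the end-marker at "vmvmvv", prune upward until reaching a node still needed by another word.
The suffix "v" (1 node) is used only by "vmvmvv"; the node for "vmvmv" still has the child "m", so pruning stops there.
Nodes removed: 1

1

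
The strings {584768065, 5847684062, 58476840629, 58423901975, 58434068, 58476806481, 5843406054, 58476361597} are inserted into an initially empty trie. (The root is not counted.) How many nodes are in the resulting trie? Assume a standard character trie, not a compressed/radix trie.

Count nodes per top-level branch (shared prefixes stored once):
  '5'-branch (58423901975, 5843406054, 58434068, 58476361597, 58476806481, 584768065, 5847684062, 58476840629): 39 nodes
Sum: 39

39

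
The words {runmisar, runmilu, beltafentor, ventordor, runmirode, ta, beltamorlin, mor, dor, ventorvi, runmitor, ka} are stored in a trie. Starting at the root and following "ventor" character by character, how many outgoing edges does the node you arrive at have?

2

The children of the "ventor" node are the distinct next characters among strings starting with "ventor".
Distinct next characters after "ventor": d, v.
That node has 2 child edges.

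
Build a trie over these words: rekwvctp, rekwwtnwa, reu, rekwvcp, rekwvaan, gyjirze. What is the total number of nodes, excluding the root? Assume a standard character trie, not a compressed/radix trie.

Count nodes per top-level branch (shared prefixes stored once):
  'g'-branch (gyjirze): 7 nodes
  'r'-branch (rekwvaan, rekwvcp, rekwvctp, rekwwtnwa, reu): 18 nodes
Sum: 25

25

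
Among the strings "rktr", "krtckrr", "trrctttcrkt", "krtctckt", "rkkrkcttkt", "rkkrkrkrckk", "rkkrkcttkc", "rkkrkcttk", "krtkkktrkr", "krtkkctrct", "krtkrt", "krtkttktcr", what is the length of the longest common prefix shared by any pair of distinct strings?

The deepest shared node is where two words last agree before diverging.
e.g. "rkkrkcttk" and "rkkrkcttkc" share the prefix "rkkrkcttk" of length 9; no pair shares a longer one.
Longest shared-prefix length: 9

9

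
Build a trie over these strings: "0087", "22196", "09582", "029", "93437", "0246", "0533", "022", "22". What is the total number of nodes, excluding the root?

Insert word by word; a character creates a node only if that edge doesn't already exist:
  "0087" → 4 new (0, 0, 8, 7)
  "22196" → 5 new (2, 2, 1, 9, 6)
  "09582" → prefix "0" already present; 4 new (9, 5, 8, 2)
  "029" → prefix "0" already present; 2 new (2, 9)
  "93437" → 5 new (9, 3, 4, 3, 7)
  "0246" → prefix "02" already present; 2 new (4, 6)
  "0533" → prefix "0" already present; 3 new (5, 3, 3)
  "022" → prefix "02" already present; 1 new (2)
  "22" → prefix "22" already present; 0 new (none)
Total nodes = 4 + 5 + 4 + 2 + 5 + 2 + 3 + 1 + 0 = 26

26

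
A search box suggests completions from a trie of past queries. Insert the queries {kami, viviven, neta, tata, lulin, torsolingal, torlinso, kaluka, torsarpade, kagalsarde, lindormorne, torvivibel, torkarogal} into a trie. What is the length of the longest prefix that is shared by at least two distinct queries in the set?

Equivalently: take the maximum, over all pairs, of their longest common prefix length.
"torsarpade" and "torsolingal" agree on "tors" (4 characters) before diverging; nothing deeper is shared.
Longest shared-prefix length: 4

4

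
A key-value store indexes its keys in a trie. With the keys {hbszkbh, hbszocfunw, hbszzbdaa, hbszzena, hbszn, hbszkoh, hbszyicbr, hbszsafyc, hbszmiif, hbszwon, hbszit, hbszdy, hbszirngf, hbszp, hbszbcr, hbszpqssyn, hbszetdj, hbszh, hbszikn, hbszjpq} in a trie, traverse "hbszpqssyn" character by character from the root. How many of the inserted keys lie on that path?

2

Walk "hbszpqssyn" from the root; an end-of-word marker is hit whenever a stored word is a prefix of "hbszpqssyn".
Prefixes of the query that are stored words: "hbszp", "hbszpqssyn"
Count: 2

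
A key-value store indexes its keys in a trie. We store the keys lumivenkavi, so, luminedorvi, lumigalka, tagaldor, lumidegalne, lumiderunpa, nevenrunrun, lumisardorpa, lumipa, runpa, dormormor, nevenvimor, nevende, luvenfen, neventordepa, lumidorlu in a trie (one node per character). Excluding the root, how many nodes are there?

104

Count nodes per top-level branch (shared prefixes stored once):
  'd'-branch (dormormor): 9 nodes
  'l'-branch (lumidegalne, lumiderunpa, lumidorlu, lumigalka, luminedorvi, lumipa, lumisardorpa, lumivenkavi, luvenfen): 55 nodes
  'n'-branch (nevende, nevenrunrun, neventordepa, nevenvimor): 25 nodes
  'r'-branch (runpa): 5 nodes
  's'-branch (so): 2 nodes
  't'-branch (tagaldor): 8 nodes
Sum: 104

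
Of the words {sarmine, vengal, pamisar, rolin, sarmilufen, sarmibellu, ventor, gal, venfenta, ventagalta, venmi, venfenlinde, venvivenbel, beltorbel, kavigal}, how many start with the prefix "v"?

7

Walk to "v"; the words in its subtree are exactly those with that prefix.
Words under "v": venfenlinde, venfenta, vengal, venmi, ventagalta, ventor, venvivenbel
Count: 7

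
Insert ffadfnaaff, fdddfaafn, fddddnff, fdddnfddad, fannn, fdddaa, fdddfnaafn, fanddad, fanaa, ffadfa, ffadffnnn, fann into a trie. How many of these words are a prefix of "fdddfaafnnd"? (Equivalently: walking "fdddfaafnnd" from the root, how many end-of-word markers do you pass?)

1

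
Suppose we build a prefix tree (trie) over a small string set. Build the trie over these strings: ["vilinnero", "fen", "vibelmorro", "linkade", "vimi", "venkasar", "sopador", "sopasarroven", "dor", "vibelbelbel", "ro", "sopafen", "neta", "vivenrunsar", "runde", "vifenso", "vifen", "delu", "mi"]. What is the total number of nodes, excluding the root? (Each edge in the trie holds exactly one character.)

92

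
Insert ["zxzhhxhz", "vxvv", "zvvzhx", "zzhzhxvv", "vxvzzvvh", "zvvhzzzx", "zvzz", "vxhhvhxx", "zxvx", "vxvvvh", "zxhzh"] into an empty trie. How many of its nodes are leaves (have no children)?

A leaf is a node with no children — equivalently, the end of a word that is not a proper prefix of any other stored word.
Those words: "vxhhvhxx", "vxvvvh", "vxvzzvvh", "zvvhzzzx", "zvvzhx", "zvzz", "zxhzh", "zxvx", "zxzhhxhz", "zzhzhxvv"
Leaf count: 10

10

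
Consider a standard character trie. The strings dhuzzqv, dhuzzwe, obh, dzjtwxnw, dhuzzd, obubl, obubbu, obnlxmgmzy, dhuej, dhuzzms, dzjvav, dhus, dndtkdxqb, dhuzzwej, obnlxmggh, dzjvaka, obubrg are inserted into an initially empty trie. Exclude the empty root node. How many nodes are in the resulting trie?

56

Count nodes per top-level branch (shared prefixes stored once):
  'd'-branch (dhuej, dhus, dhuzzd, dhuzzms, dhuzzqv, dhuzzwe, dhuzzwej, dndtkdxqb, dzjtwxnw, dzjvaka, dzjvav): 36 nodes
  'o'-branch (obh, obnlxmggh, obnlxmgmzy, obubbu, obubl, obubrg): 20 nodes
Sum: 56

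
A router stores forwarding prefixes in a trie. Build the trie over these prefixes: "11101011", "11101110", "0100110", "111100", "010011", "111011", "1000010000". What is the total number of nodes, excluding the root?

30

Count nodes per top-level branch (shared prefixes stored once):
  '0'-branch (010011, 0100110): 7 nodes
  '1'-branch (1000010000, 11101011, 111011, 11101110, 111100): 23 nodes
Sum: 30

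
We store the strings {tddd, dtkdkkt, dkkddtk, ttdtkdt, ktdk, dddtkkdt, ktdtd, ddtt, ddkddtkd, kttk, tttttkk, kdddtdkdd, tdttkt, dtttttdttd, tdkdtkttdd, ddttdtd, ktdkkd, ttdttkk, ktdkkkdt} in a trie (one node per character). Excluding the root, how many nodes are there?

Trace insertions, counting only characters that open a new branch:
  "tddd" → 4 new (t, d, d, d)
  "dtkdkkt" → 7 new (d, t, k, d, k, k, t)
  "dkkddtk" → prefix "d" already present; 6 new (k, k, d, d, t, k)
  "ttdtkdt" → prefix "t" already present; 6 new (t, d, t, k, d, t)
  "ktdk" → 4 new (k, t, d, k)
  "dddtkkdt" → prefix "d" already present; 7 new (d, d, t, k, k, d, t)
  "ktdtd" → prefix "ktd" already present; 2 new (t, d)
  "ddtt" → prefix "dd" already present; 2 new (t, t)
  "ddkddtkd" → prefix "dd" already present; 6 new (k, d, d, t, k, d)
  "kttk" → prefix "kt" already present; 2 new (t, k)
  "tttttkk" → prefix "tt" already present; 5 new (t, t, t, k, k)
  "kdddtdkdd" → prefix "k" already present; 8 new (d, d, d, t, d, k, d, d)
  "tdttkt" → prefix "td" already present; 4 new (t, t, k, t)
  "dtttttdttd" → prefix "dt" already present; 8 new (t, t, t, t, d, t, t, d)
  "tdkdtkttdd" → prefix "td" already present; 8 new (k, d, t, k, t, t, d, d)
  "ddttdtd" → prefix "ddtt" already present; 3 new (d, t, d)
  "ktdkkd" → prefix "ktdk" already present; 2 new (k, d)
  "ttdttkk" → prefix "ttdt" already present; 3 new (t, k, k)
  "ktdkkkdt" → prefix "ktdkk" already present; 3 new (k, d, t)
Total nodes = 4 + 7 + 6 + 6 + 4 + 7 + 2 + 2 + 6 + 2 + 5 + 8 + 4 + 8 + 8 + 3 + 2 + 3 + 3 = 90

90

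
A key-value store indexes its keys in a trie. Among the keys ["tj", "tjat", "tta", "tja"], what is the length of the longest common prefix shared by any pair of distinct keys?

3

Look for the deepest trie node that still has at least two words in its subtree.
e.g. "tja" and "tjat" share the prefix "tja" of length 3; no pair shares a longer one.
Longest shared-prefix length: 3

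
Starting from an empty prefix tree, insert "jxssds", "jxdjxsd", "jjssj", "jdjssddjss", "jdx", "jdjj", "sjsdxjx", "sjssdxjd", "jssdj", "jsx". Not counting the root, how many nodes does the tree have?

Insert word by word; a character creates a node only if that edge doesn't already exist:
  "jxssds" → 6 new (j, x, s, s, d, s)
  "jxdjxsd" → prefix "jx" already present; 5 new (d, j, x, s, d)
  "jjssj" → prefix "j" already present; 4 new (j, s, s, j)
  "jdjssddjss" → prefix "j" already present; 9 new (d, j, s, s, d, d, j, s, s)
  "jdx" → prefix "jd" already present; 1 new (x)
  "jdjj" → prefix "jdj" already present; 1 new (j)
  "sjsdxjx" → 7 new (s, j, s, d, x, j, x)
  "sjssdxjd" → prefix "sjs" already present; 5 new (s, d, x, j, d)
  "jssdj" → prefix "j" already present; 4 new (s, s, d, j)
  "jsx" → prefix "js" already present; 1 new (x)
Total nodes = 6 + 5 + 4 + 9 + 1 + 1 + 7 + 5 + 4 + 1 = 43

43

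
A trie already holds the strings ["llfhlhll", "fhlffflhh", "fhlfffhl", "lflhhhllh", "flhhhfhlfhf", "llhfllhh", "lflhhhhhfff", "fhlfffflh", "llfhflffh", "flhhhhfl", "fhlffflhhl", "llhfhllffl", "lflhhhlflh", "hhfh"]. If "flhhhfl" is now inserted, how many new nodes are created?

1

Walking "flhhhfl" from the root, the first 6 characters ("flhhhf") follow existing edges; "l" is the first miss.
New nodes needed: |"flhhhfl"| − 6 = 7 − 6 = 1.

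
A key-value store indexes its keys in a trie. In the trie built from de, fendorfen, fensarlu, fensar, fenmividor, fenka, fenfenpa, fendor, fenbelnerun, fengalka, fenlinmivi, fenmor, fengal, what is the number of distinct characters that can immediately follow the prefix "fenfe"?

Follow the path "fenfe" to its node, then look at its outgoing edges.
Distinct next characters after "fenfe": n.
That node has 1 child edge.

1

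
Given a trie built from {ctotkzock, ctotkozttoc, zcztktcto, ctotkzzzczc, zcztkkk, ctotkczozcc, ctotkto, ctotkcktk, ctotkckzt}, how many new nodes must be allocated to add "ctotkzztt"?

The longest prefix of "ctotkzztt" already in the trie is "ctotkzz" (length 7).
So 9 − 7 = 2 new nodes.

2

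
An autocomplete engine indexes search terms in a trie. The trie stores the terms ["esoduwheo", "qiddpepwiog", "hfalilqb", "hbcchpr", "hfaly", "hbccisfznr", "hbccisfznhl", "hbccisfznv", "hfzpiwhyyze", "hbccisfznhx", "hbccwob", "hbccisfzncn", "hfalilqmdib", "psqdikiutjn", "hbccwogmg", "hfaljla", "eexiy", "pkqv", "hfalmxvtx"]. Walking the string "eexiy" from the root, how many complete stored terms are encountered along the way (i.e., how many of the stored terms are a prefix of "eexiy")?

1

Check each prefix of "eexiy" against the stored set — each match is an end-marker on the path.
Prefixes of the query that are stored words: "eexiy"
Count: 1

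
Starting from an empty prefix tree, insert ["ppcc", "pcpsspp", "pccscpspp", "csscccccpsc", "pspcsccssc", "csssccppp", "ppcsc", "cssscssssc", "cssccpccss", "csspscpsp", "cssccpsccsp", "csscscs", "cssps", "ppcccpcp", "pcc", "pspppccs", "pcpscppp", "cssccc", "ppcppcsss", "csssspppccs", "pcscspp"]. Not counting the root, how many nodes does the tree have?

Count nodes per top-level branch (shared prefixes stored once):
  'c'-branch (cssccc, csscccccpsc, cssccpccss, cssccpsccsp, csscscs, cssps, csspscpsp, csssccppp, cssscssssc, csssspppccs): 48 nodes
  'p'-branch (pcc, pccscpspp, pcpscppp, pcpsspp, pcscspp, ppcc, ppcccpcp, ppcppcsss, ppcsc, pspcsccssc, pspppccs): 52 nodes
Sum: 100

100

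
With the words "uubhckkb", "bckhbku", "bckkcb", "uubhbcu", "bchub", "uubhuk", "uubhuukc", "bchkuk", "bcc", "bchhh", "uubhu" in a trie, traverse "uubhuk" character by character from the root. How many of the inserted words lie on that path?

2

Walk "uubhuk" from the root; an end-of-word marker is hit whenever a stored word is a prefix of "uubhuk".
Prefixes of the query that are stored words: "uubhu", "uubhuk"
Count: 2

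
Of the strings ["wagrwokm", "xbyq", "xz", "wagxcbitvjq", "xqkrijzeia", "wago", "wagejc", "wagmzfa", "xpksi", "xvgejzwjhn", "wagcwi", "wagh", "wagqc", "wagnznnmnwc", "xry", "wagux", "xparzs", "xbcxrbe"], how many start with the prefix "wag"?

10

Filter for entries beginning with "wag":
Matches: "wagcwi", "wagejc", "wagh", "wagmzfa", "wagnznnmnwc", "wago", "wagqc", "wagrwokm", "wagux", "wagxcbitvjq"
Count: 10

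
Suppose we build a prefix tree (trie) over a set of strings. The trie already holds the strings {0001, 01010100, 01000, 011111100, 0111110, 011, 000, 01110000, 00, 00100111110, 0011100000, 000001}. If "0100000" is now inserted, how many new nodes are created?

"01000" is already a path in the trie; the remaining "00" must be added.
New nodes needed: |"0100000"| − 5 = 7 − 5 = 2.

2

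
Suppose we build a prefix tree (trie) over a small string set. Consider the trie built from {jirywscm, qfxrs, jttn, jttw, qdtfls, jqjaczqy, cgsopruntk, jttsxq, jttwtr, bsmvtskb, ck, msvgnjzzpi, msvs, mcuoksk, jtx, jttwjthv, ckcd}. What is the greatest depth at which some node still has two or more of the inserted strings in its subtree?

Equivalently: take the maximum, over all pairs, of their longest common prefix length.
"jttw" and "jttwjthv" agree on "jttw" (4 characters) before diverging; nothing deeper is shared.
Longest shared-prefix length: 4

4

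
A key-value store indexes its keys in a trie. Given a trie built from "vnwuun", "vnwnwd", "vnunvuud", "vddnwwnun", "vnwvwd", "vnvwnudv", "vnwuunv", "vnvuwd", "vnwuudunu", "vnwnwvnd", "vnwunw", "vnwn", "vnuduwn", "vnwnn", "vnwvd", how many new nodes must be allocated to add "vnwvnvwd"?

4

Walking "vnwvnvwd" from the root, the first 4 characters ("vnwv") follow existing edges; "n" is the first miss.
Each of the 4 remaining characters creates one node.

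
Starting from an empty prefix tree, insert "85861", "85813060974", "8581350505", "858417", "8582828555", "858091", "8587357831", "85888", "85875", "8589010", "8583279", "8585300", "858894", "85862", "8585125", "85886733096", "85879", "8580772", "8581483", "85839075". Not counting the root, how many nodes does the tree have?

77

For each word, the new-node count is its length minus the longest prefix already in the trie:
  "85861" → 5 new (8, 5, 8, 6, 1)
  "85813060974" → prefix "858" already present; 8 new (1, 3, 0, 6, 0, 9, 7, 4)
  "8581350505" → prefix "85813" already present; 5 new (5, 0, 5, 0, 5)
  "858417" → prefix "858" already present; 3 new (4, 1, 7)
  "8582828555" → prefix "858" already present; 7 new (2, 8, 2, 8, 5, 5, 5)
  "858091" → prefix "858" already present; 3 new (0, 9, 1)
  "8587357831" → prefix "858" already present; 7 new (7, 3, 5, 7, 8, 3, 1)
  "85888" → prefix "858" already present; 2 new (8, 8)
  "85875" → prefix "8587" already present; 1 new (5)
  "8589010" → prefix "858" already present; 4 new (9, 0, 1, 0)
  "8583279" → prefix "858" already present; 4 new (3, 2, 7, 9)
  "8585300" → prefix "858" already present; 4 new (5, 3, 0, 0)
  "858894" → prefix "8588" already present; 2 new (9, 4)
  "85862" → prefix "8586" already present; 1 new (2)
  "8585125" → prefix "8585" already present; 3 new (1, 2, 5)
  "85886733096" → prefix "8588" already present; 7 new (6, 7, 3, 3, 0, 9, 6)
  "85879" → prefix "8587" already present; 1 new (9)
  "8580772" → prefix "8580" already present; 3 new (7, 7, 2)
  "8581483" → prefix "8581" already present; 3 new (4, 8, 3)
  "85839075" → prefix "8583" already present; 4 new (9, 0, 7, 5)
Total nodes = 5 + 8 + 5 + 3 + 7 + 3 + 7 + 2 + 1 + 4 + 4 + 4 + 2 + 1 + 3 + 7 + 1 + 3 + 3 + 4 = 77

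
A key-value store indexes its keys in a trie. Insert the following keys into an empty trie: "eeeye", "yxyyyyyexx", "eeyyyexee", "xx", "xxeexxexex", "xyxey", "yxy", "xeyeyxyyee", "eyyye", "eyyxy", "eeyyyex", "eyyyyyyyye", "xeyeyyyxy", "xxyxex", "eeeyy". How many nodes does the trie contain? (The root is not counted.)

For each word, the new-node count is its length minus the longest prefix already in the trie:
  "eeeye" → 5 new (e, e, e, y, e)
  "yxyyyyyexx" → 10 new (y, x, y, y, y, y, y, e, x, x)
  "eeyyyexee" → prefix "ee" already present; 7 new (y, y, y, e, x, e, e)
  "xx" → 2 new (x, x)
  "xxeexxexex" → prefix "xx" already present; 8 new (e, e, x, x, e, x, e, x)
  "xyxey" → prefix "x" already present; 4 new (y, x, e, y)
  "yxy" → prefix "yxy" already present; 0 new (none)
  "xeyeyxyyee" → prefix "x" already present; 9 new (e, y, e, y, x, y, y, e, e)
  "eyyye" → prefix "e" already present; 4 new (y, y, y, e)
  "eyyxy" → prefix "eyy" already present; 2 new (x, y)
  "eeyyyex" → prefix "eeyyyex" already present; 0 new (none)
  "eyyyyyyyye" → prefix "eyyy" already present; 6 new (y, y, y, y, y, e)
  "xeyeyyyxy" → prefix "xeyey" already present; 4 new (y, y, x, y)
  "xxyxex" → prefix "xx" already present; 4 new (y, x, e, x)
  "eeeyy" → prefix "eeey" already present; 1 new (y)
Total nodes = 5 + 10 + 7 + 2 + 8 + 4 + 0 + 9 + 4 + 2 + 0 + 6 + 4 + 4 + 1 = 66

66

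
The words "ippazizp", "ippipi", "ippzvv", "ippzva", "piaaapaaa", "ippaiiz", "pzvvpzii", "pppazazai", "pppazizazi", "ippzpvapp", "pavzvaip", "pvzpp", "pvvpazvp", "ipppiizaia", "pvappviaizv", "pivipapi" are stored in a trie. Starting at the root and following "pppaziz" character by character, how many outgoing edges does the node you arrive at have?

1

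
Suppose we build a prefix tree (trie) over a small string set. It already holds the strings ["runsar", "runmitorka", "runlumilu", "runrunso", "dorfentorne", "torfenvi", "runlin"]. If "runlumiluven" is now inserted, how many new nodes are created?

The longest prefix of "runlumiluven" already in the trie is "runlumilu" (length 9).
New nodes needed: |"runlumiluven"| − 9 = 12 − 9 = 3.

3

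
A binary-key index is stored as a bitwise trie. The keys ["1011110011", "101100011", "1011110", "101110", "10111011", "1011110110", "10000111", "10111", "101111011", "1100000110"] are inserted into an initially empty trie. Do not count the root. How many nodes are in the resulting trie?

Count nodes per top-level branch (shared prefixes stored once):
  '1'-branch (10000111, 101100011, 10111, 101110, 10111011, 1011110, 1011110011, 101111011, 1011110110, 1100000110): 36 nodes
Sum: 36

36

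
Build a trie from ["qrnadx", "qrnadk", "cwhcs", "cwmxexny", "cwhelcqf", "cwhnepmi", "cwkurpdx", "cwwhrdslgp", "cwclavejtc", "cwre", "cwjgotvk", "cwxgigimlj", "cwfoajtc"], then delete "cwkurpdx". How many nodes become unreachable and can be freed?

6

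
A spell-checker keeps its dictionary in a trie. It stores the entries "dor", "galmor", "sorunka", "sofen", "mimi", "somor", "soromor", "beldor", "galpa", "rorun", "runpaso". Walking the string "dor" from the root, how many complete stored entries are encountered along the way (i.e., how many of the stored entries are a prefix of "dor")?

1

Traverse "dor" character by character; count nodes along the way that are marked as word ends.
Prefixes of the query that are stored words: "dor"
Count: 1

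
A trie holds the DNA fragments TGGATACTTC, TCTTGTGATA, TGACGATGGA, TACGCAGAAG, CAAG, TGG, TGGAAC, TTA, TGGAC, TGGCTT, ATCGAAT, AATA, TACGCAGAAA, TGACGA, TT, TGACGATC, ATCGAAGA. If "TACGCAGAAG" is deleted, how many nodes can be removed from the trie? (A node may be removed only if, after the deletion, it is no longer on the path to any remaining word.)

1

After clearing the end-marker at "TACGCAGAAG", prune upward until reaching a node still needed by another word.
The suffix "G" (1 node) is used only by "TACGCAGAAG"; the node for "TACGCAGAA" still has the child "A", so pruning stops there.
Nodes removed: 1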